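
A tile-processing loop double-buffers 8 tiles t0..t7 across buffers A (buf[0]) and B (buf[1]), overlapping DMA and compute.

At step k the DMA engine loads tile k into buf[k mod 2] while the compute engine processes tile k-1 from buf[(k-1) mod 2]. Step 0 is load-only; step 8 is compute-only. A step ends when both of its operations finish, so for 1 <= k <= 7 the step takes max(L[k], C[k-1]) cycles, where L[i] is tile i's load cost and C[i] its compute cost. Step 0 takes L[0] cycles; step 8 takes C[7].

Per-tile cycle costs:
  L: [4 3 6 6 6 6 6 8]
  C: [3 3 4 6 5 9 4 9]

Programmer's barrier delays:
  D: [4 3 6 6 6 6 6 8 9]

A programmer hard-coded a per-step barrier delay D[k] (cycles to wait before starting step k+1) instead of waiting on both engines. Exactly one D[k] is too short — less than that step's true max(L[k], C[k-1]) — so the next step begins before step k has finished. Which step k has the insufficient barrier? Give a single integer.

k=0 barrier L[0]=4→4c, D[0]=4 ok
k=1 barrier max(L[1]=3,C[0]=3)→3c, D[1]=3 ok
k=2 barrier max(L[2]=6,C[1]=3)→6c, D[2]=6 ok
k=3 barrier max(L[3]=6,C[2]=4)→6c, D[3]=6 ok
k=4 barrier max(L[4]=6,C[3]=6)→6c, D[4]=6 ok
k=5 barrier max(L[5]=6,C[4]=5)→6c, D[5]=6 ok
k=6 barrier max(L[6]=6,C[5]=9)→9c, D[6]=6 SHORT
k=7 barrier max(L[7]=8,C[6]=4)→8c, D[7]=8 ok
k=8 barrier C[7]=9→9c, D[8]=9 ok

hazard at step 6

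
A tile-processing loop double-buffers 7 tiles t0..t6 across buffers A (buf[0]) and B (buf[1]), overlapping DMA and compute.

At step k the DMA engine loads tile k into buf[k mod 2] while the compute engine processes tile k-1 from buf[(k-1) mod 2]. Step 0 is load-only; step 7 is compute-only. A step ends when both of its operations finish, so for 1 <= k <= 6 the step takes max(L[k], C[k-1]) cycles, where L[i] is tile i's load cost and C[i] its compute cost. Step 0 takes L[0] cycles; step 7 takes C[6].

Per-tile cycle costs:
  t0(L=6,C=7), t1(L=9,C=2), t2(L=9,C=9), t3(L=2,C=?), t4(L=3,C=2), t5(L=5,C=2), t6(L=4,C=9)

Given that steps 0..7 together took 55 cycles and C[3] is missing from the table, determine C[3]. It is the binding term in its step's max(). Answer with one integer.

C[3] = 4

step 0 → dur = L[0]=6 = 6
step 1 → dur = max(L[1]=9, C[0]=7) = 9
step 2 → dur = max(L[2]=9, C[1]=2) = 9
step 3 → dur = max(L[3]=2, C[2]=9) = 9
step 4 → dur = max(L[4]=3, C[3]=?) = C[3]  (unknown; binding)
step 5 → dur = max(L[5]=5, C[4]=2) = 5
step 6 → dur = max(L[6]=4, C[5]=2) = 4
step 7 → dur = C[6]=9 = 9
sum of known step durations = 51
dur[4] = total - known = 55 - 51 = 4
C[3] is the binding max in step 4, so C[3] = dur[4] = 4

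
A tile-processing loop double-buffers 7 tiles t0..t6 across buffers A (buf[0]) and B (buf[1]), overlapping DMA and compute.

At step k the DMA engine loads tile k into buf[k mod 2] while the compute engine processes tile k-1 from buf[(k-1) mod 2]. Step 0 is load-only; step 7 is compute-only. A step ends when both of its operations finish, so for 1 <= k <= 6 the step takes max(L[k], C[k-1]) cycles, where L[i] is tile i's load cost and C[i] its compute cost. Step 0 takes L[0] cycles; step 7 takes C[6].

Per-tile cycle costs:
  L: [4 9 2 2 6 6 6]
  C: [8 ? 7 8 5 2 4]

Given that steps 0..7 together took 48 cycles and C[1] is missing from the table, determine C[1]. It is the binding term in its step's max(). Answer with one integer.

C[1] = 4

step 0 = dur = L[0]=4 = 4
step 1 = dur = max(L[1]=9, C[0]=8) = 9
step 2 = dur = max(L[2]=2, C[1]=?) = C[1]  (unknown; binding)
step 3 = dur = max(L[3]=2, C[2]=7) = 7
step 4 = dur = max(L[4]=6, C[3]=8) = 8
step 5 = dur = max(L[5]=6, C[4]=5) = 6
step 6 = dur = max(L[6]=6, C[5]=2) = 6
step 7 = dur = C[6]=4 = 4
sum of known step durations = 44
dur[2] = total - known = 48 - 44 = 4
C[1] is the binding max in step 2, so C[1] = dur[2] = 4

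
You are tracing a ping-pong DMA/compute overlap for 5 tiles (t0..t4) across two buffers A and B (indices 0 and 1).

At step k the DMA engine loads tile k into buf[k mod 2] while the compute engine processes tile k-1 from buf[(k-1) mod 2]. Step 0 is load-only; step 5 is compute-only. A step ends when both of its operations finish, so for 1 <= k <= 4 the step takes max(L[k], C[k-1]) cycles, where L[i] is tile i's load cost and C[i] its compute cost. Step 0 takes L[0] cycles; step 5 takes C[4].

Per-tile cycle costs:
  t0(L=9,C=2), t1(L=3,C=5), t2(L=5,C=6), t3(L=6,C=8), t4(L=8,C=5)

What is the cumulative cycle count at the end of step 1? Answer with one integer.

end_cycle[1] = 12

step 0: L[0]=9 → dur=9, Σ=9 | A=load:t0 B=idle [load-only]
step 1: L[1]=3 C[0]=2 → dur=3, Σ=12 | A=compute:t0 B=load:t1 [load-bound]
step 2: L[2]=5 C[1]=5 → dur=5, Σ=17 | A=load:t2 B=compute:t1 [tied]
step 3: L[3]=6 C[2]=6 → dur=6, Σ=23 | A=compute:t2 B=load:t3 [tied]
step 4: L[4]=8 C[3]=8 → dur=8, Σ=31 | A=load:t4 B=compute:t3 [tied]
step 5: C[4]=5 → dur=5, Σ=36 | A=compute:t4 B=idle [compute-only]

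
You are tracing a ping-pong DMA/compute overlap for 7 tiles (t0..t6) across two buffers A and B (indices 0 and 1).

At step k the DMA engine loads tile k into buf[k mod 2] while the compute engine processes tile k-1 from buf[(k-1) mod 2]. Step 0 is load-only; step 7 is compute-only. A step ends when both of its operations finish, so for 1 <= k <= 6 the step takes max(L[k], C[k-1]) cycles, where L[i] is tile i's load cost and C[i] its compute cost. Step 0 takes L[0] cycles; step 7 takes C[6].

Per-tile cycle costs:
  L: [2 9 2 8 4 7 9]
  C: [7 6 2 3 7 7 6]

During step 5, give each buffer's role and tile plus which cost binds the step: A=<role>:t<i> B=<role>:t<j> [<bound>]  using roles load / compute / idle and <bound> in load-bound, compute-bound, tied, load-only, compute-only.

step 0: L[0]=2 → dur=2, Σ=2 | A=load:t0 B=idle [load-only]
step 1: L[1]=9 C[0]=7 → dur=9, Σ=11 | A=compute:t0 B=load:t1 [load-bound]
step 2: L[2]=2 C[1]=6 → dur=6, Σ=17 | A=load:t2 B=compute:t1 [compute-bound]
step 3: L[3]=8 C[2]=2 → dur=8, Σ=25 | A=compute:t2 B=load:t3 [load-bound]
step 4: L[4]=4 C[3]=3 → dur=4, Σ=29 | A=load:t4 B=compute:t3 [load-bound]
step 5: L[5]=7 C[4]=7 → dur=7, Σ=36 | A=compute:t4 B=load:t5 [tied]
step 6: L[6]=9 C[5]=7 → dur=9, Σ=45 | A=load:t6 B=compute:t5 [load-bound]
step 7: C[6]=6 → dur=6, Σ=51 | A=compute:t6 B=idle [compute-only]

step 5: A=compute:t4 B=load:t5 [tied]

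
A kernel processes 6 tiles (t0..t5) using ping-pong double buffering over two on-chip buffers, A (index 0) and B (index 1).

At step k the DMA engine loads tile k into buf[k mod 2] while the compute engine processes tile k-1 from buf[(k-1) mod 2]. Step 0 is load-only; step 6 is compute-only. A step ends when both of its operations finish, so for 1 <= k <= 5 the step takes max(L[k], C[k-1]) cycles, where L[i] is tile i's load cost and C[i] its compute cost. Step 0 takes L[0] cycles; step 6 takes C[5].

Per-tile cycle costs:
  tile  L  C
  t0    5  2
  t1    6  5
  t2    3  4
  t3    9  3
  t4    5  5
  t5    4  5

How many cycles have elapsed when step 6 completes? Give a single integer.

  0. 5=5c; end=5; A:t0 B:-
  1. max(6,2)=6c; end=11; A:t0 B:t1
  2. max(3,5)=5c; end=16; A:t2 B:t1
  3. max(9,4)=9c; end=25; A:t2 B:t3
  4. max(5,3)=5c; end=30; A:t4 B:t3
  5. max(4,5)=5c; end=35; A:t4 B:t5
  6. 5=5c; end=40; A:t4 B:t5

end_cycle[6] = 40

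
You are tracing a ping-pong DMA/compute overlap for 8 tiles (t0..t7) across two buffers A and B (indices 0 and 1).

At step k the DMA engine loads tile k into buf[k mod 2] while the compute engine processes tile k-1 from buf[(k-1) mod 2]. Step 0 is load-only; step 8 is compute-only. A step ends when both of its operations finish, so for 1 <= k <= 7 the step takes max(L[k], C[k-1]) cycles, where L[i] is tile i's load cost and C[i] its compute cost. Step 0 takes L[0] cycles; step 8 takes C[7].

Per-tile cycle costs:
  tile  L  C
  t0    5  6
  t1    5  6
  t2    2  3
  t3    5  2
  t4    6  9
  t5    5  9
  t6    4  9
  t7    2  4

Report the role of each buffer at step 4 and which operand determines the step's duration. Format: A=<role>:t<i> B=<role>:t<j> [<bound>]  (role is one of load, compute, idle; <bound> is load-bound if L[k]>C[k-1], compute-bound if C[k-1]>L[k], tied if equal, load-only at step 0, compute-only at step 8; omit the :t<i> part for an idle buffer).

step 4: A=load:t4 B=compute:t3 [load-bound]

step 0: L[0]=5 → dur=5, Σ=5 | A=load:t0 B=idle [load-only]
step 1: L[1]=5 C[0]=6 → dur=6, Σ=11 | A=compute:t0 B=load:t1 [compute-bound]
step 2: L[2]=2 C[1]=6 → dur=6, Σ=17 | A=load:t2 B=compute:t1 [compute-bound]
step 3: L[3]=5 C[2]=3 → dur=5, Σ=22 | A=compute:t2 B=load:t3 [load-bound]
step 4: L[4]=6 C[3]=2 → dur=6, Σ=28 | A=load:t4 B=compute:t3 [load-bound]
step 5: L[5]=5 C[4]=9 → dur=9, Σ=37 | A=compute:t4 B=load:t5 [compute-bound]
step 6: L[6]=4 C[5]=9 → dur=9, Σ=46 | A=load:t6 B=compute:t5 [compute-bound]
step 7: L[7]=2 C[6]=9 → dur=9, Σ=55 | A=compute:t6 B=load:t7 [compute-bound]
step 8: C[7]=4 → dur=4, Σ=59 | A=idle B=compute:t7 [compute-only]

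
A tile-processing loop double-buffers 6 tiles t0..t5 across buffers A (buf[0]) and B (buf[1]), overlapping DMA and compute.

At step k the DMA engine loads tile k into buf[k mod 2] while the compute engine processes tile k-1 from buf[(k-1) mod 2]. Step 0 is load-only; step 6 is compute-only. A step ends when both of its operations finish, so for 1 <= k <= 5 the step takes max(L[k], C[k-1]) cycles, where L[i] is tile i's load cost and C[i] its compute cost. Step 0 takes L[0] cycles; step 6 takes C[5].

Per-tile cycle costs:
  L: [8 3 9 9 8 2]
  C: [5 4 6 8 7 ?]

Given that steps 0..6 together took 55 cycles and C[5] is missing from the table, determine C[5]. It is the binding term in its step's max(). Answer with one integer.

step 0: dur = L[0]=8 = 8
step 1: dur = max(L[1]=3, C[0]=5) = 5
step 2: dur = max(L[2]=9, C[1]=4) = 9
step 3: dur = max(L[3]=9, C[2]=6) = 9
step 4: dur = max(L[4]=8, C[3]=8) = 8
step 5: dur = max(L[5]=2, C[4]=7) = 7
step 6: dur = C[5]=? = C[5]  (unknown; binding)
sum of known step durations = 46
dur[6] = total - known = 55 - 46 = 9
C[5] is the binding max in step 6, so C[5] = dur[6] = 9

C[5] = 9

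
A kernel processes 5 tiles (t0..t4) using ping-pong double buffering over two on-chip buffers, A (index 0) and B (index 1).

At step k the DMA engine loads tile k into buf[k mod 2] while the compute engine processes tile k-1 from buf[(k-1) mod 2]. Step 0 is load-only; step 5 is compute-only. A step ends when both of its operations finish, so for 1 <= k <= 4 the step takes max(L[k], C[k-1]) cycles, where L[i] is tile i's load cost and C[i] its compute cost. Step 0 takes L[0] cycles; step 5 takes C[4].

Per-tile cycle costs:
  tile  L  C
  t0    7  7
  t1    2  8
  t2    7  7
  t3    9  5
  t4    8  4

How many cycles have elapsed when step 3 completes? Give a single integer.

end_cycle[3] = 31

k=0 load=t0/7c comp=- wait=7 total=7
k=1 load=t1/2c comp=t0/7c wait=7 total=14
k=2 load=t2/7c comp=t1/8c wait=8 total=22
k=3 load=t3/9c comp=t2/7c wait=9 total=31
k=4 load=t4/8c comp=t3/5c wait=8 total=39
k=5 load=- comp=t4/4c wait=4 total=43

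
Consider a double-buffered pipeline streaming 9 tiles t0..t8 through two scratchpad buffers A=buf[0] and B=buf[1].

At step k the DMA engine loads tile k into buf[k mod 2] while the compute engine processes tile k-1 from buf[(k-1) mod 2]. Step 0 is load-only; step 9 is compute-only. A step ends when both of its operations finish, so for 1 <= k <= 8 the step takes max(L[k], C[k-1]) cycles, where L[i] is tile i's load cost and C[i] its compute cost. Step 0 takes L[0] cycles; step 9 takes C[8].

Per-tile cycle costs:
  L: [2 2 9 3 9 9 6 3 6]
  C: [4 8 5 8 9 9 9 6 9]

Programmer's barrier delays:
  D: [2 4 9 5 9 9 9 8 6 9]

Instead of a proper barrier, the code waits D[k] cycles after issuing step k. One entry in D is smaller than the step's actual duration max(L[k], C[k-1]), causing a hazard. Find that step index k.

k=0 barrier L[0]=2→2c, D[0]=2 ok
k=1 barrier max(L[1]=2,C[0]=4)→4c, D[1]=4 ok
k=2 barrier max(L[2]=9,C[1]=8)→9c, D[2]=9 ok
k=3 barrier max(L[3]=3,C[2]=5)→5c, D[3]=5 ok
k=4 barrier max(L[4]=9,C[3]=8)→9c, D[4]=9 ok
k=5 barrier max(L[5]=9,C[4]=9)→9c, D[5]=9 ok
k=6 barrier max(L[6]=6,C[5]=9)→9c, D[6]=9 ok
k=7 barrier max(L[7]=3,C[6]=9)→9c, D[7]=8 SHORT
k=8 barrier max(L[8]=6,C[7]=6)→6c, D[8]=6 ok
k=9 barrier C[8]=9→9c, D[9]=9 ok

hazard at step 7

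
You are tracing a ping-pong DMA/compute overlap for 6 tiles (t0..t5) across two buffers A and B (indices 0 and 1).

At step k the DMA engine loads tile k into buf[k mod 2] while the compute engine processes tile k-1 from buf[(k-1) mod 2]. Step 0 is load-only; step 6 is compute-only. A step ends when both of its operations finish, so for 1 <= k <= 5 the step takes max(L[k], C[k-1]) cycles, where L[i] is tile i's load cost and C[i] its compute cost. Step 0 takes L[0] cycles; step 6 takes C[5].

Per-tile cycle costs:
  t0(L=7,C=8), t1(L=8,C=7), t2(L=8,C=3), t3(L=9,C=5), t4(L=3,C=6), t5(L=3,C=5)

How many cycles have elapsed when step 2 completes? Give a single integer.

end_cycle[2] = 23

step 0: L[0]=7 → dur=7, Σ=7 | A=load:t0 B=idle [load-only]
step 1: L[1]=8 C[0]=8 → dur=8, Σ=15 | A=compute:t0 B=load:t1 [tied]
step 2: L[2]=8 C[1]=7 → dur=8, Σ=23 | A=load:t2 B=compute:t1 [load-bound]
step 3: L[3]=9 C[2]=3 → dur=9, Σ=32 | A=compute:t2 B=load:t3 [load-bound]
step 4: L[4]=3 C[3]=5 → dur=5, Σ=37 | A=load:t4 B=compute:t3 [compute-bound]
step 5: L[5]=3 C[4]=6 → dur=6, Σ=43 | A=compute:t4 B=load:t5 [compute-bound]
step 6: C[5]=5 → dur=5, Σ=48 | A=idle B=compute:t5 [compute-only]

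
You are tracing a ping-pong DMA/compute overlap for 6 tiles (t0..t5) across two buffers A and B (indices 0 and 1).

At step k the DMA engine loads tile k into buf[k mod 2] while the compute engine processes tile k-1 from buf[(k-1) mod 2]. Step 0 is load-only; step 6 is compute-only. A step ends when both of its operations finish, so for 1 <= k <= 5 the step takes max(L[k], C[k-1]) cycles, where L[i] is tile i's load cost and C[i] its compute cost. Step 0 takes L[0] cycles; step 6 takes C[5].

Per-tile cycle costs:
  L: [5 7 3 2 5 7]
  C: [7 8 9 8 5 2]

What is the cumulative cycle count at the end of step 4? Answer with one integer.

step 0: L[0]=5 → dur=5, Σ=5 | A=load:t0 B=idle [load-only]
step 1: L[1]=7 C[0]=7 → dur=7, Σ=12 | A=compute:t0 B=load:t1 [tied]
step 2: L[2]=3 C[1]=8 → dur=8, Σ=20 | A=load:t2 B=compute:t1 [compute-bound]
step 3: L[3]=2 C[2]=9 → dur=9, Σ=29 | A=compute:t2 B=load:t3 [compute-bound]
step 4: L[4]=5 C[3]=8 → dur=8, Σ=37 | A=load:t4 B=compute:t3 [compute-bound]
step 5: L[5]=7 C[4]=5 → dur=7, Σ=44 | A=compute:t4 B=load:t5 [load-bound]
step 6: C[5]=2 → dur=2, Σ=46 | A=idle B=compute:t5 [compute-only]

end_cycle[4] = 37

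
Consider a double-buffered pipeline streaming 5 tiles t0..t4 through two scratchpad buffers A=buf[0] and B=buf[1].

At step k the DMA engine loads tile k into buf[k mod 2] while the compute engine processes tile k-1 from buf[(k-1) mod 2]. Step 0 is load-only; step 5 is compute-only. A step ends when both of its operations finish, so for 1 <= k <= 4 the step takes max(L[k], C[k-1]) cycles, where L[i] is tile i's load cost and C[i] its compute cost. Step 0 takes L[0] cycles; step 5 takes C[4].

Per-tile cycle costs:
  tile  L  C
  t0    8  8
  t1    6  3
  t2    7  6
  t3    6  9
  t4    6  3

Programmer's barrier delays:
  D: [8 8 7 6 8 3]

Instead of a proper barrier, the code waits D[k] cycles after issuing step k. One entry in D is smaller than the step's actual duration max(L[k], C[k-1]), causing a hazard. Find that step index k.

[0] required=L[0]=8=8 vs D=8 ok
[1] required=max(L[1]=6,C[0]=8)=8 vs D=8 ok
[2] required=max(L[2]=7,C[1]=3)=7 vs D=7 ok
[3] required=max(L[3]=6,C[2]=6)=6 vs D=6 ok
[4] required=max(L[4]=6,C[3]=9)=9 vs D=8 SHORT
[5] required=C[4]=3=3 vs D=3 ok

hazard at step 4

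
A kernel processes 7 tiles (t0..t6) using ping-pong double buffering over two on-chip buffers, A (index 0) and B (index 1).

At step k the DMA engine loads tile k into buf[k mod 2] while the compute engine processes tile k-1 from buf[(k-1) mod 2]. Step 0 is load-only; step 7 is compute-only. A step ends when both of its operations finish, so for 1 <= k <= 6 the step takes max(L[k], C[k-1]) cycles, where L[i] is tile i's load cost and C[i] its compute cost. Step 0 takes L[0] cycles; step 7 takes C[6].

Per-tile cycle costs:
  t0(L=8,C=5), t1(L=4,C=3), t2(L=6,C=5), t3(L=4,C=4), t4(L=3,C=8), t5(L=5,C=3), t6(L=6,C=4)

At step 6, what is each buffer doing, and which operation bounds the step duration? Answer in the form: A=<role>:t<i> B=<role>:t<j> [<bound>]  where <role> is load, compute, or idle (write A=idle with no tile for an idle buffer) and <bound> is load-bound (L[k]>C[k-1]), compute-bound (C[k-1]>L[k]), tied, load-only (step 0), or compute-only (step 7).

step 6: A=load:t6 B=compute:t5 [load-bound]

[0] DMA t0→A (8c) ∥ CU idle ⇒ 8c, clock 8
[1] DMA t1→B (4c) ∥ CU A:t0 (5c) ⇒ 5c, clock 13
[2] DMA t2→A (6c) ∥ CU B:t1 (3c) ⇒ 6c, clock 19
[3] DMA t3→B (4c) ∥ CU A:t2 (5c) ⇒ 5c, clock 24
[4] DMA t4→A (3c) ∥ CU B:t3 (4c) ⇒ 4c, clock 28
[5] DMA t5→B (5c) ∥ CU A:t4 (8c) ⇒ 8c, clock 36
[6] DMA t6→A (6c) ∥ CU B:t5 (3c) ⇒ 6c, clock 42
[7] DMA idle ∥ CU A:t6 (4c) ⇒ 4c, clock 46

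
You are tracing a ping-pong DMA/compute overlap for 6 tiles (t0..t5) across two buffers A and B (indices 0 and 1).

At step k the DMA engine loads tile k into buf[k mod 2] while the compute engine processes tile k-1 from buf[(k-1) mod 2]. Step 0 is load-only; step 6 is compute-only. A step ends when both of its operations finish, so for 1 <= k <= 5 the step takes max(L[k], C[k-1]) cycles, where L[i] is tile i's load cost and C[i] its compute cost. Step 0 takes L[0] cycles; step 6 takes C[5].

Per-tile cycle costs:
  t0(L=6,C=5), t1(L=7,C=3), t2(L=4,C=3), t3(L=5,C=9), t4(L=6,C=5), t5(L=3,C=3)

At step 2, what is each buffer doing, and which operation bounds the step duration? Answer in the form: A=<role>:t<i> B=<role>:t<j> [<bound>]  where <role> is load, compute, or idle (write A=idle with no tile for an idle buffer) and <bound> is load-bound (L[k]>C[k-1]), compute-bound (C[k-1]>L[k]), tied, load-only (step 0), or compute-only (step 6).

[0] DMA t0→A (6c) ∥ CU idle ⇒ 6c, clock 6
[1] DMA t1→B (7c) ∥ CU A:t0 (5c) ⇒ 7c, clock 13
[2] DMA t2→A (4c) ∥ CU B:t1 (3c) ⇒ 4c, clock 17
[3] DMA t3→B (5c) ∥ CU A:t2 (3c) ⇒ 5c, clock 22
[4] DMA t4→A (6c) ∥ CU B:t3 (9c) ⇒ 9c, clock 31
[5] DMA t5→B (3c) ∥ CU A:t4 (5c) ⇒ 5c, clock 36
[6] DMA idle ∥ CU B:t5 (3c) ⇒ 3c, clock 39

step 2: A=load:t2 B=compute:t1 [load-bound]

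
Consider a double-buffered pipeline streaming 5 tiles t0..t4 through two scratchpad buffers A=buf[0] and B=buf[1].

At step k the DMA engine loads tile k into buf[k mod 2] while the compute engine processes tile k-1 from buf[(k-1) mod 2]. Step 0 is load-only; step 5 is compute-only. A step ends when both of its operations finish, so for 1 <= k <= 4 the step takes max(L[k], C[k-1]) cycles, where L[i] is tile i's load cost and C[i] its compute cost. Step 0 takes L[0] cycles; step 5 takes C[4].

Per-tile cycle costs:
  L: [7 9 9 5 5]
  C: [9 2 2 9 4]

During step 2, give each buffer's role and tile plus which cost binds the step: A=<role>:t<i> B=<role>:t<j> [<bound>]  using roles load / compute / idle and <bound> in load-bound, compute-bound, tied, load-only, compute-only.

step 2: A=load:t2 B=compute:t1 [load-bound]

[0] DMA t0→A (7c) ∥ CU idle ⇒ 7c, clock 7
[1] DMA t1→B (9c) ∥ CU A:t0 (9c) ⇒ 9c, clock 16
[2] DMA t2→A (9c) ∥ CU B:t1 (2c) ⇒ 9c, clock 25
[3] DMA t3→B (5c) ∥ CU A:t2 (2c) ⇒ 5c, clock 30
[4] DMA t4→A (5c) ∥ CU B:t3 (9c) ⇒ 9c, clock 39
[5] DMA idle ∥ CU A:t4 (4c) ⇒ 4c, clock 43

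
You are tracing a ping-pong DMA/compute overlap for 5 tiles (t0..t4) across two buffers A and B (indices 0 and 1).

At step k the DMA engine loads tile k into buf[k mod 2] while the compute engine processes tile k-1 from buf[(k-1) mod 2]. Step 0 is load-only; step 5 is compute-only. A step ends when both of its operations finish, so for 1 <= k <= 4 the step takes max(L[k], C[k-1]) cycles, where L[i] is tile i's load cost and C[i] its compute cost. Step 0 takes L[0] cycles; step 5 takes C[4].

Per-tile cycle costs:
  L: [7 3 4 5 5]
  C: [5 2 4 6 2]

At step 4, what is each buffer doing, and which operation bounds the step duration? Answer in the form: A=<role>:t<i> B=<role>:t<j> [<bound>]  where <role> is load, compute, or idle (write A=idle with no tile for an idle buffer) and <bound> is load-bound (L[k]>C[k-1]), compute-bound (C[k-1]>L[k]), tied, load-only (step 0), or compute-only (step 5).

step 4: A=load:t4 B=compute:t3 [compute-bound]

  0. 7=7c; end=7; A:t0 B:-
  1. max(3,5)=5c; end=12; A:t0 B:t1
  2. max(4,2)=4c; end=16; A:t2 B:t1
  3. max(5,4)=5c; end=21; A:t2 B:t3
  4. max(5,6)=6c; end=27; A:t4 B:t3
  5. 2=2c; end=29; A:t4 B:t3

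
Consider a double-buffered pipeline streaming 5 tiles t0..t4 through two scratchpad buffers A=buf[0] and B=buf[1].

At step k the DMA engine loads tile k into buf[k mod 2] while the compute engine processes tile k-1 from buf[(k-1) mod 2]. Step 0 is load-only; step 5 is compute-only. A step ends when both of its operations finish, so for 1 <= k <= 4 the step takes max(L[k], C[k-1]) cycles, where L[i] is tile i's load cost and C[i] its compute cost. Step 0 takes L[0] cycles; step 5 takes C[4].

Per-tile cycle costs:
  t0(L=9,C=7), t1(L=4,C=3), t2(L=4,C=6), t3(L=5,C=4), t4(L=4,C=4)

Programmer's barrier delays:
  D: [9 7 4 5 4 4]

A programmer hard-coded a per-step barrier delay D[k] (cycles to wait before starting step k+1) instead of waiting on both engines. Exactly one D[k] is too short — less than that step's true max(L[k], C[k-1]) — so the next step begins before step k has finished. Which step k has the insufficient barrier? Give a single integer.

[0] required=L[0]=9=9 vs D=9 ok
[1] required=max(L[1]=4,C[0]=7)=7 vs D=7 ok
[2] required=max(L[2]=4,C[1]=3)=4 vs D=4 ok
[3] required=max(L[3]=5,C[2]=6)=6 vs D=5 SHORT
[4] required=max(L[4]=4,C[3]=4)=4 vs D=4 ok
[5] required=C[4]=4=4 vs D=4 ok

hazard at step 3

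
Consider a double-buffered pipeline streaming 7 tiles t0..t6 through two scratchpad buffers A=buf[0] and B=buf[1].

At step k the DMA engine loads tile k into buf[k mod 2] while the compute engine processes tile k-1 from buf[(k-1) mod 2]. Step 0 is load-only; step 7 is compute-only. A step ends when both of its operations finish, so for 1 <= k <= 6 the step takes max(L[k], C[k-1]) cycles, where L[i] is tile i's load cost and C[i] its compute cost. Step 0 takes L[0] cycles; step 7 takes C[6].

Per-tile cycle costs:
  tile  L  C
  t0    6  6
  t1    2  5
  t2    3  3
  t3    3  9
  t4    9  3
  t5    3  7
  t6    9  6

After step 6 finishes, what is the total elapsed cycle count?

step 0: L[0]=6 → dur=6, Σ=6 | A=load:t0 B=idle [load-only]
step 1: L[1]=2 C[0]=6 → dur=6, Σ=12 | A=compute:t0 B=load:t1 [compute-bound]
step 2: L[2]=3 C[1]=5 → dur=5, Σ=17 | A=load:t2 B=compute:t1 [compute-bound]
step 3: L[3]=3 C[2]=3 → dur=3, Σ=20 | A=compute:t2 B=load:t3 [tied]
step 4: L[4]=9 C[3]=9 → dur=9, Σ=29 | A=load:t4 B=compute:t3 [tied]
step 5: L[5]=3 C[4]=3 → dur=3, Σ=32 | A=compute:t4 B=load:t5 [tied]
step 6: L[6]=9 C[5]=7 → dur=9, Σ=41 | A=load:t6 B=compute:t5 [load-bound]
step 7: C[6]=6 → dur=6, Σ=47 | A=compute:t6 B=idle [compute-only]

end_cycle[6] = 41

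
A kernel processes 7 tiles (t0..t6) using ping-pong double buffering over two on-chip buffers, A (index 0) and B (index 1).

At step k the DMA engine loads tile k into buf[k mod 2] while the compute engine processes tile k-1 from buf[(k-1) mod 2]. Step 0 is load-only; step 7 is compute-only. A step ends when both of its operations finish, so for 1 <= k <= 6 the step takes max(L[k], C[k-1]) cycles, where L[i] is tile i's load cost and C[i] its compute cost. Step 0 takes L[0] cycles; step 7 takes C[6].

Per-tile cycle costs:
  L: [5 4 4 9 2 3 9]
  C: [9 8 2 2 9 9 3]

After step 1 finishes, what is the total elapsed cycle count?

end_cycle[1] = 14

step 0: L[0]=5 → dur=5, Σ=5 | A=load:t0 B=idle [load-only]
step 1: L[1]=4 C[0]=9 → dur=9, Σ=14 | A=compute:t0 B=load:t1 [compute-bound]
step 2: L[2]=4 C[1]=8 → dur=8, Σ=22 | A=load:t2 B=compute:t1 [compute-bound]
step 3: L[3]=9 C[2]=2 → dur=9, Σ=31 | A=compute:t2 B=load:t3 [load-bound]
step 4: L[4]=2 C[3]=2 → dur=2, Σ=33 | A=load:t4 B=compute:t3 [tied]
step 5: L[5]=3 C[4]=9 → dur=9, Σ=42 | A=compute:t4 B=load:t5 [compute-bound]
step 6: L[6]=9 C[5]=9 → dur=9, Σ=51 | A=load:t6 B=compute:t5 [tied]
step 7: C[6]=3 → dur=3, Σ=54 | A=compute:t6 B=idle [compute-only]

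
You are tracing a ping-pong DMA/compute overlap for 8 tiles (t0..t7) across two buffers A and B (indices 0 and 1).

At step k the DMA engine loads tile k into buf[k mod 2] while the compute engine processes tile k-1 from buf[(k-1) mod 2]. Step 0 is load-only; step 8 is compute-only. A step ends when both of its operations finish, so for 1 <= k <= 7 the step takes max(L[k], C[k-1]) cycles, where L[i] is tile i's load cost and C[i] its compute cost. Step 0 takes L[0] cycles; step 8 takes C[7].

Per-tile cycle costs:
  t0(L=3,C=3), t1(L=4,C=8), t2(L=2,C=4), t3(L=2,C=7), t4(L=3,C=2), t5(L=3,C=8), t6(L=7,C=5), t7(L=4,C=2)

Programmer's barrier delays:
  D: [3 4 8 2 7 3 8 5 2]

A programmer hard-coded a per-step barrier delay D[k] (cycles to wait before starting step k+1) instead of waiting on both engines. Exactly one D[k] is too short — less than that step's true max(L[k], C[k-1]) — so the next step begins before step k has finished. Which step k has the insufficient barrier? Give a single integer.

step 0: need L[0]=3 = 3; D[0]=3 ok
step 1: need max(L[1]=4,C[0]=3) = 4; D[1]=4 ok
step 2: need max(L[2]=2,C[1]=8) = 8; D[2]=8 ok
step 3: need max(L[3]=2,C[2]=4) = 4; D[3]=2 SHORT
step 4: need max(L[4]=3,C[3]=7) = 7; D[4]=7 ok
step 5: need max(L[5]=3,C[4]=2) = 3; D[5]=3 ok
step 6: need max(L[6]=7,C[5]=8) = 8; D[6]=8 ok
step 7: need max(L[7]=4,C[6]=5) = 5; D[7]=5 ok
step 8: need C[7]=2 = 2; D[8]=2 ok

hazard at step 3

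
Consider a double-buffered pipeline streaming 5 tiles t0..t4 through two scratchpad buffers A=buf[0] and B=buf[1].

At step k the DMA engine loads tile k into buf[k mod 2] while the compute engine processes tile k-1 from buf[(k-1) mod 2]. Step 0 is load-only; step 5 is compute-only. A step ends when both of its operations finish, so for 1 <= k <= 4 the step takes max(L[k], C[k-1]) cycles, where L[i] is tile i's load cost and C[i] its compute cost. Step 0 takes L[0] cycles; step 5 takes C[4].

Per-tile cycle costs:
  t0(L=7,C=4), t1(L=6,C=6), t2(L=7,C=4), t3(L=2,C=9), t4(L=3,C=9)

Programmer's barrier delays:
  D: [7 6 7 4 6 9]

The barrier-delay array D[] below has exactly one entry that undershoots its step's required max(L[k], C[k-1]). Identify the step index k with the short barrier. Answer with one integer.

k=0 barrier L[0]=7→7c, D[0]=7 ok
k=1 barrier max(L[1]=6,C[0]=4)→6c, D[1]=6 ok
k=2 barrier max(L[2]=7,C[1]=6)→7c, D[2]=7 ok
k=3 barrier max(L[3]=2,C[2]=4)→4c, D[3]=4 ok
k=4 barrier max(L[4]=3,C[3]=9)→9c, D[4]=6 SHORT
k=5 barrier C[4]=9→9c, D[5]=9 ok

hazard at step 4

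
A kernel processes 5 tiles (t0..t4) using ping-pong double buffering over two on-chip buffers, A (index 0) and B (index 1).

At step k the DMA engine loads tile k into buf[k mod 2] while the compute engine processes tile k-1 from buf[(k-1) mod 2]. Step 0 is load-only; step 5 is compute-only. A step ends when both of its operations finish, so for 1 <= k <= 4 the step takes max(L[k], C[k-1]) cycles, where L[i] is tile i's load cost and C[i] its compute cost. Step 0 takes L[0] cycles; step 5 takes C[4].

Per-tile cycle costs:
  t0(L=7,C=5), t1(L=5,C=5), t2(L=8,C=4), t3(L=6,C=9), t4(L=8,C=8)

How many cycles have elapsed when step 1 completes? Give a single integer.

end_cycle[1] = 12

step 0: L[0]=7 → dur=7, Σ=7 | A=load:t0 B=idle [load-only]
step 1: L[1]=5 C[0]=5 → dur=5, Σ=12 | A=compute:t0 B=load:t1 [tied]
step 2: L[2]=8 C[1]=5 → dur=8, Σ=20 | A=load:t2 B=compute:t1 [load-bound]
step 3: L[3]=6 C[2]=4 → dur=6, Σ=26 | A=compute:t2 B=load:t3 [load-bound]
step 4: L[4]=8 C[3]=9 → dur=9, Σ=35 | A=load:t4 B=compute:t3 [compute-bound]
step 5: C[4]=8 → dur=8, Σ=43 | A=compute:t4 B=idle [compute-only]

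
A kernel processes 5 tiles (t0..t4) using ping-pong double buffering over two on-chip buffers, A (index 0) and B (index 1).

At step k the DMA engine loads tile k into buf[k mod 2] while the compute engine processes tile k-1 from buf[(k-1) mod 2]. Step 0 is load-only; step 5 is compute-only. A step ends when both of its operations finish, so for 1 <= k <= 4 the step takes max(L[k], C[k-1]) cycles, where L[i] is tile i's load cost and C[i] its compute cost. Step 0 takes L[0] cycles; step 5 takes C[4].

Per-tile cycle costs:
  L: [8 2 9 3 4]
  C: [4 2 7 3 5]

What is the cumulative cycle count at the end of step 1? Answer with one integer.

end_cycle[1] = 12

[0] DMA t0→A (8c) ∥ CU idle ⇒ 8c, clock 8
[1] DMA t1→B (2c) ∥ CU A:t0 (4c) ⇒ 4c, clock 12
[2] DMA t2→A (9c) ∥ CU B:t1 (2c) ⇒ 9c, clock 21
[3] DMA t3→B (3c) ∥ CU A:t2 (7c) ⇒ 7c, clock 28
[4] DMA t4→A (4c) ∥ CU B:t3 (3c) ⇒ 4c, clock 32
[5] DMA idle ∥ CU A:t4 (5c) ⇒ 5c, clock 37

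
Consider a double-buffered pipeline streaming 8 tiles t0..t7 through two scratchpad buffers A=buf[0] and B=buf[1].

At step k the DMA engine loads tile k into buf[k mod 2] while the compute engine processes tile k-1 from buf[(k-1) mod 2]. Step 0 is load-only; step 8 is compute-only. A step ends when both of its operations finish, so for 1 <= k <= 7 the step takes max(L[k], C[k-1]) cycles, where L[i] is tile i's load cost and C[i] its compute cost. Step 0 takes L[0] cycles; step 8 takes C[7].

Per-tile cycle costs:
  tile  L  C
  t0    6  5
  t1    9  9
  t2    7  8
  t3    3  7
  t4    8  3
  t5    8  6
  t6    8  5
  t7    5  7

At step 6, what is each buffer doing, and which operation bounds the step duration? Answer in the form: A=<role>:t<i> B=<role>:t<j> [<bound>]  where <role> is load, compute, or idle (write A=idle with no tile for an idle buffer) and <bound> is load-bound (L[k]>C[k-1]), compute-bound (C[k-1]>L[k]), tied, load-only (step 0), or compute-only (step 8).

step 6: A=load:t6 B=compute:t5 [load-bound]

  0. 6=6c; end=6; A:t0 B:-
  1. max(9,5)=9c; end=15; A:t0 B:t1
  2. max(7,9)=9c; end=24; A:t2 B:t1
  3. max(3,8)=8c; end=32; A:t2 B:t3
  4. max(8,7)=8c; end=40; A:t4 B:t3
  5. max(8,3)=8c; end=48; A:t4 B:t5
  6. max(8,6)=8c; end=56; A:t6 B:t5
  7. max(5,5)=5c; end=61; A:t6 B:t7
  8. 7=7c; end=68; A:t6 B:t7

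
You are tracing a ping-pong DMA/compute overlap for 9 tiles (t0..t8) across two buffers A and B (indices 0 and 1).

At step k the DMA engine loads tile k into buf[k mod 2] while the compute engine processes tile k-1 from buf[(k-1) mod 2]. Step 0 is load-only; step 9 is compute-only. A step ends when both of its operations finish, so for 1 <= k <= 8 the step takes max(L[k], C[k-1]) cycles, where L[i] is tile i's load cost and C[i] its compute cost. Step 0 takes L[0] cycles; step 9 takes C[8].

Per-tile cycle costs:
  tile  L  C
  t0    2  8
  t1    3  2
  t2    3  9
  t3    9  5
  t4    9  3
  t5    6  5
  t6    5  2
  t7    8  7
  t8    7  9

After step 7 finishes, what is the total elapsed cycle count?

  0. 2=2c; end=2; A:t0 B:-
  1. max(3,8)=8c; end=10; A:t0 B:t1
  2. max(3,2)=3c; end=13; A:t2 B:t1
  3. max(9,9)=9c; end=22; A:t2 B:t3
  4. max(9,5)=9c; end=31; A:t4 B:t3
  5. max(6,3)=6c; end=37; A:t4 B:t5
  6. max(5,5)=5c; end=42; A:t6 B:t5
  7. max(8,2)=8c; end=50; A:t6 B:t7
  8. max(7,7)=7c; end=57; A:t8 B:t7
  9. 9=9c; end=66; A:t8 B:t7

end_cycle[7] = 50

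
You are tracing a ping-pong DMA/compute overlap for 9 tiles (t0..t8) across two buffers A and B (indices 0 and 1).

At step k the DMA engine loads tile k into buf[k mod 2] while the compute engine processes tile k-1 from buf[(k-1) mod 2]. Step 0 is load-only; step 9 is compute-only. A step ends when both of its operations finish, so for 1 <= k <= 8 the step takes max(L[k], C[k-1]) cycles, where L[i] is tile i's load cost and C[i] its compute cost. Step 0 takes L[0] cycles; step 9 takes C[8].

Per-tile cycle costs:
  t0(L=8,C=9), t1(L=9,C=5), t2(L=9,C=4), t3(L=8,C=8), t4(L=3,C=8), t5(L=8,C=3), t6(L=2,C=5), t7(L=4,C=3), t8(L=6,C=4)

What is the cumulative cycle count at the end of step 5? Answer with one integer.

end_cycle[5] = 50

  0. 8=8c; end=8; A:t0 B:-
  1. max(9,9)=9c; end=17; A:t0 B:t1
  2. max(9,5)=9c; end=26; A:t2 B:t1
  3. max(8,4)=8c; end=34; A:t2 B:t3
  4. max(3,8)=8c; end=42; A:t4 B:t3
  5. max(8,8)=8c; end=50; A:t4 B:t5
  6. max(2,3)=3c; end=53; A:t6 B:t5
  7. max(4,5)=5c; end=58; A:t6 B:t7
  8. max(6,3)=6c; end=64; A:t8 B:t7
  9. 4=4c; end=68; A:t8 B:t7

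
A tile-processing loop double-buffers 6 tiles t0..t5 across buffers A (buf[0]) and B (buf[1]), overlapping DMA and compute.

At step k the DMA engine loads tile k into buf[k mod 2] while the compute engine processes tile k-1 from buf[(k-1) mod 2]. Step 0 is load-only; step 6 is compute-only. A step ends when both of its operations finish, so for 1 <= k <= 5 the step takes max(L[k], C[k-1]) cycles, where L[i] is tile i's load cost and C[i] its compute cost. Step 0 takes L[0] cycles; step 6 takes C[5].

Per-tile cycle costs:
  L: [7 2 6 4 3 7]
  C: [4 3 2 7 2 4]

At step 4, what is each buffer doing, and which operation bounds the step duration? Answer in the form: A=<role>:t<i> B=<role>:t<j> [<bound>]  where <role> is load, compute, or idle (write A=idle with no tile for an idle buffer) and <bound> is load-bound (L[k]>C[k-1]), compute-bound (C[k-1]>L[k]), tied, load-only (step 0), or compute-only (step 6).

step 4: A=load:t4 B=compute:t3 [compute-bound]

step 0: L[0]=7 → dur=7, Σ=7 | A=load:t0 B=idle [load-only]
step 1: L[1]=2 C[0]=4 → dur=4, Σ=11 | A=compute:t0 B=load:t1 [compute-bound]
step 2: L[2]=6 C[1]=3 → dur=6, Σ=17 | A=load:t2 B=compute:t1 [load-bound]
step 3: L[3]=4 C[2]=2 → dur=4, Σ=21 | A=compute:t2 B=load:t3 [load-bound]
step 4: L[4]=3 C[3]=7 → dur=7, Σ=28 | A=load:t4 B=compute:t3 [compute-bound]
step 5: L[5]=7 C[4]=2 → dur=7, Σ=35 | A=compute:t4 B=load:t5 [load-bound]
step 6: C[5]=4 → dur=4, Σ=39 | A=idle B=compute:t5 [compute-only]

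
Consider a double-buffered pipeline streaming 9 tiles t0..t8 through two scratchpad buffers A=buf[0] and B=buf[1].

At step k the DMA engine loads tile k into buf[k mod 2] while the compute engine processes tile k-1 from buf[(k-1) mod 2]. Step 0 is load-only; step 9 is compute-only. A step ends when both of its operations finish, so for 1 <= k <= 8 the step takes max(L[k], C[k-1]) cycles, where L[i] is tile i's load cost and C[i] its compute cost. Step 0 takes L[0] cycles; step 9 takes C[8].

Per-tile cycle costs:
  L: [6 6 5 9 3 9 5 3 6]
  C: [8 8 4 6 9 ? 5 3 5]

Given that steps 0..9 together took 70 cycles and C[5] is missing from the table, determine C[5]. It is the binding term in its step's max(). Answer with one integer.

C[5] = 8

step 0 = dur = L[0]=6 = 6
step 1 = dur = max(L[1]=6, C[0]=8) = 8
step 2 = dur = max(L[2]=5, C[1]=8) = 8
step 3 = dur = max(L[3]=9, C[2]=4) = 9
step 4 = dur = max(L[4]=3, C[3]=6) = 6
step 5 = dur = max(L[5]=9, C[4]=9) = 9
step 6 = dur = max(L[6]=5, C[5]=?) = C[5]  (unknown; binding)
step 7 = dur = max(L[7]=3, C[6]=5) = 5
step 8 = dur = max(L[8]=6, C[7]=3) = 6
step 9 = dur = C[8]=5 = 5
sum of known step durations = 62
dur[6] = total - known = 70 - 62 = 8
C[5] is the binding max in step 6, so C[5] = dur[6] = 8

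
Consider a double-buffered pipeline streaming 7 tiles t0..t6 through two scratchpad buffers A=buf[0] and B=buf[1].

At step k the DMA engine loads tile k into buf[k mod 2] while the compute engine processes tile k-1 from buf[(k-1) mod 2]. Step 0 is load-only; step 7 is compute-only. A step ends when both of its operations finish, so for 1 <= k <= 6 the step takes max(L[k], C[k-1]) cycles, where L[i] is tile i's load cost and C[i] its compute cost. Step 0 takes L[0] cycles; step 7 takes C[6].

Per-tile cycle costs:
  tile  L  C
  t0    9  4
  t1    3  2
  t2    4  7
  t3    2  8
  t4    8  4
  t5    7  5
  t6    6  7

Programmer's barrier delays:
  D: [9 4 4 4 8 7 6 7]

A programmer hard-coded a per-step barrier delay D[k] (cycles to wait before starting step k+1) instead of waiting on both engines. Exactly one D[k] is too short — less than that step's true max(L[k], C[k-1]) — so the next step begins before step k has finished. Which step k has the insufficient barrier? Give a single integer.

[0] required=L[0]=9=9 vs D=9 ok
[1] required=max(L[1]=3,C[0]=4)=4 vs D=4 ok
[2] required=max(L[2]=4,C[1]=2)=4 vs D=4 ok
[3] required=max(L[3]=2,C[2]=7)=7 vs D=4 SHORT
[4] required=max(L[4]=8,C[3]=8)=8 vs D=8 ok
[5] required=max(L[5]=7,C[4]=4)=7 vs D=7 ok
[6] required=max(L[6]=6,C[5]=5)=6 vs D=6 ok
[7] required=C[6]=7=7 vs D=7 ok

hazard at step 3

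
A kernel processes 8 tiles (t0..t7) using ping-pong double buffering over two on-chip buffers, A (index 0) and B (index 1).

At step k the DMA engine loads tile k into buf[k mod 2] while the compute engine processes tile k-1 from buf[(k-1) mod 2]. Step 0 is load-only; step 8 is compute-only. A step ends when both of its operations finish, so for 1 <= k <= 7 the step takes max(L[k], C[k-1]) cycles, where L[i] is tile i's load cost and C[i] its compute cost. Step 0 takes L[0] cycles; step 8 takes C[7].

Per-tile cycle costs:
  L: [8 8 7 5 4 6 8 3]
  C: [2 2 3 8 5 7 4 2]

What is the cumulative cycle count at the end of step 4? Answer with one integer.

end_cycle[4] = 36

step 0: L[0]=8 → dur=8, Σ=8 | A=load:t0 B=idle [load-only]
step 1: L[1]=8 C[0]=2 → dur=8, Σ=16 | A=compute:t0 B=load:t1 [load-bound]
step 2: L[2]=7 C[1]=2 → dur=7, Σ=23 | A=load:t2 B=compute:t1 [load-bound]
step 3: L[3]=5 C[2]=3 → dur=5, Σ=28 | A=compute:t2 B=load:t3 [load-bound]
step 4: L[4]=4 C[3]=8 → dur=8, Σ=36 | A=load:t4 B=compute:t3 [compute-bound]
step 5: L[5]=6 C[4]=5 → dur=6, Σ=42 | A=compute:t4 B=load:t5 [load-bound]
step 6: L[6]=8 C[5]=7 → dur=8, Σ=50 | A=load:t6 B=compute:t5 [load-bound]
step 7: L[7]=3 C[6]=4 → dur=4, Σ=54 | A=compute:t6 B=load:t7 [compute-bound]
step 8: C[7]=2 → dur=2, Σ=56 | A=idle B=compute:t7 [compute-only]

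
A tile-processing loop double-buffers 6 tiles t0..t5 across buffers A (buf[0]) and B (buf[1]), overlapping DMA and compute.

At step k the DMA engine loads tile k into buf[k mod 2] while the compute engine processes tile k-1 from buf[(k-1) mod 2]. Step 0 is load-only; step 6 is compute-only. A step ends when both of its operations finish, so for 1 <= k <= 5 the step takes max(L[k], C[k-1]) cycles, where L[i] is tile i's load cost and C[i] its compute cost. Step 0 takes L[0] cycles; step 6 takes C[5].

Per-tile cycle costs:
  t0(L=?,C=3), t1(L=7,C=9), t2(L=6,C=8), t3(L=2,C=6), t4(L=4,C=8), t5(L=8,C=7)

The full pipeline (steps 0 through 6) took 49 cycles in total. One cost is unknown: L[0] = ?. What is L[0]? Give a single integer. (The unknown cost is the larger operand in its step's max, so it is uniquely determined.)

L[0] = 4

step 0 | dur = L[0]=? = L[0]  (unknown; binding)
step 1 | dur = max(L[1]=7, C[0]=3) = 7
step 2 | dur = max(L[2]=6, C[1]=9) = 9
step 3 | dur = max(L[3]=2, C[2]=8) = 8
step 4 | dur = max(L[4]=4, C[3]=6) = 6
step 5 | dur = max(L[5]=8, C[4]=8) = 8
step 6 | dur = C[5]=7 = 7
sum of known step durations = 45
dur[0] = total - known = 49 - 45 = 4
L[0] is the binding max in step 0, so L[0] = dur[0] = 4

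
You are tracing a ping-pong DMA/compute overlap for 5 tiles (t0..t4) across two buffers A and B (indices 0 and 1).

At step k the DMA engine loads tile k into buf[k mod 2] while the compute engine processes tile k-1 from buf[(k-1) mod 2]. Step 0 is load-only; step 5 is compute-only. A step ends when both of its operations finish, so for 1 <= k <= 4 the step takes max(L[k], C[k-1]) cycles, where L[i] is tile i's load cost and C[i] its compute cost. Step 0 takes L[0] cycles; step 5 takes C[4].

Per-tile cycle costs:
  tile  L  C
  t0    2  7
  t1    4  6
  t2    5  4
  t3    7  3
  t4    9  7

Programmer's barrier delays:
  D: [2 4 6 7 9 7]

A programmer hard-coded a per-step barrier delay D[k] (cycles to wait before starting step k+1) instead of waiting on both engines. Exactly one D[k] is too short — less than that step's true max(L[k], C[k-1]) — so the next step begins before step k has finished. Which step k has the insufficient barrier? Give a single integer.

hazard at step 1

k=0 barrier L[0]=2→2c, D[0]=2 ok
k=1 barrier max(L[1]=4,C[0]=7)→7c, D[1]=4 SHORT
k=2 barrier max(L[2]=5,C[1]=6)→6c, D[2]=6 ok
k=3 barrier max(L[3]=7,C[2]=4)→7c, D[3]=7 ok
k=4 barrier max(L[4]=9,C[3]=3)→9c, D[4]=9 ok
k=5 barrier C[4]=7→7c, D[5]=7 ok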